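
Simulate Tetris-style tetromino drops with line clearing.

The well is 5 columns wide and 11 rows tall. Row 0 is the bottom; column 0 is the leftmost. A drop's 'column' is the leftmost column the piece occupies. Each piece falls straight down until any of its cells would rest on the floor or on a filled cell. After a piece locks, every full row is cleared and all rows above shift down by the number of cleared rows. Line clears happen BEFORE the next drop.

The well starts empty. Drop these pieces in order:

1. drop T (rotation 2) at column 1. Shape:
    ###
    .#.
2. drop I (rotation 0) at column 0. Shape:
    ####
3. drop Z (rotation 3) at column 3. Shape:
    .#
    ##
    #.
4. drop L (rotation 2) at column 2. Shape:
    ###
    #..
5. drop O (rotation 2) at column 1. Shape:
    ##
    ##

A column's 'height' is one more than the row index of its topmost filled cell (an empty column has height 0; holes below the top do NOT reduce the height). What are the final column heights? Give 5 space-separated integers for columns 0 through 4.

Drop 1: T rot2 at col 1 lands with bottom-row=0; cleared 0 line(s) (total 0); column heights now [0 2 2 2 0], max=2
Drop 2: I rot0 at col 0 lands with bottom-row=2; cleared 0 line(s) (total 0); column heights now [3 3 3 3 0], max=3
Drop 3: Z rot3 at col 3 lands with bottom-row=3; cleared 0 line(s) (total 0); column heights now [3 3 3 5 6], max=6
Drop 4: L rot2 at col 2 lands with bottom-row=5; cleared 0 line(s) (total 0); column heights now [3 3 7 7 7], max=7
Drop 5: O rot2 at col 1 lands with bottom-row=7; cleared 0 line(s) (total 0); column heights now [3 9 9 7 7], max=9

Answer: 3 9 9 7 7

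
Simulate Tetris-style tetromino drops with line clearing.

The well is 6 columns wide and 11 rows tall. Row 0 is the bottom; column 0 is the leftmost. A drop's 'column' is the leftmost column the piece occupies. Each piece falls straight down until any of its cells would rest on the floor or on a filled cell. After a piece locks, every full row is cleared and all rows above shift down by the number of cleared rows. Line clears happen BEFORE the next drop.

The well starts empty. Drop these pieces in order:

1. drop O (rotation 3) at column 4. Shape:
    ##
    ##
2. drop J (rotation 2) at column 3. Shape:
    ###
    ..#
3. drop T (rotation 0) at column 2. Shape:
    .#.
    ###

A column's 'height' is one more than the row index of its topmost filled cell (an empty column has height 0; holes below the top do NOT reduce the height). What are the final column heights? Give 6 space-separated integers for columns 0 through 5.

Answer: 0 0 5 6 5 4

Derivation:
Drop 1: O rot3 at col 4 lands with bottom-row=0; cleared 0 line(s) (total 0); column heights now [0 0 0 0 2 2], max=2
Drop 2: J rot2 at col 3 lands with bottom-row=2; cleared 0 line(s) (total 0); column heights now [0 0 0 4 4 4], max=4
Drop 3: T rot0 at col 2 lands with bottom-row=4; cleared 0 line(s) (total 0); column heights now [0 0 5 6 5 4], max=6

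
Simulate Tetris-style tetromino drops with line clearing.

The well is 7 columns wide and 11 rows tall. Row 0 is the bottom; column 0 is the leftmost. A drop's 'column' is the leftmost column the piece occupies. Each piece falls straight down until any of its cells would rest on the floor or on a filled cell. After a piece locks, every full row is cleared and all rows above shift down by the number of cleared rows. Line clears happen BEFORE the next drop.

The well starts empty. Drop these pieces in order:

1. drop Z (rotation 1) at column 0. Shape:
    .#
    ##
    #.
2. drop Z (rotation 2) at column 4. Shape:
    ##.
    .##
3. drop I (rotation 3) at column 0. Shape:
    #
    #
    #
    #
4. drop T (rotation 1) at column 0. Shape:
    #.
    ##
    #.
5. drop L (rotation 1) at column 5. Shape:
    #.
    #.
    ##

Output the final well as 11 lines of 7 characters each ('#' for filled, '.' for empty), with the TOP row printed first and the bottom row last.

Answer: .......
.......
#......
##.....
#......
#......
#....#.
#....#.
##...##
##..##.
#....##

Derivation:
Drop 1: Z rot1 at col 0 lands with bottom-row=0; cleared 0 line(s) (total 0); column heights now [2 3 0 0 0 0 0], max=3
Drop 2: Z rot2 at col 4 lands with bottom-row=0; cleared 0 line(s) (total 0); column heights now [2 3 0 0 2 2 1], max=3
Drop 3: I rot3 at col 0 lands with bottom-row=2; cleared 0 line(s) (total 0); column heights now [6 3 0 0 2 2 1], max=6
Drop 4: T rot1 at col 0 lands with bottom-row=6; cleared 0 line(s) (total 0); column heights now [9 8 0 0 2 2 1], max=9
Drop 5: L rot1 at col 5 lands with bottom-row=2; cleared 0 line(s) (total 0); column heights now [9 8 0 0 2 5 3], max=9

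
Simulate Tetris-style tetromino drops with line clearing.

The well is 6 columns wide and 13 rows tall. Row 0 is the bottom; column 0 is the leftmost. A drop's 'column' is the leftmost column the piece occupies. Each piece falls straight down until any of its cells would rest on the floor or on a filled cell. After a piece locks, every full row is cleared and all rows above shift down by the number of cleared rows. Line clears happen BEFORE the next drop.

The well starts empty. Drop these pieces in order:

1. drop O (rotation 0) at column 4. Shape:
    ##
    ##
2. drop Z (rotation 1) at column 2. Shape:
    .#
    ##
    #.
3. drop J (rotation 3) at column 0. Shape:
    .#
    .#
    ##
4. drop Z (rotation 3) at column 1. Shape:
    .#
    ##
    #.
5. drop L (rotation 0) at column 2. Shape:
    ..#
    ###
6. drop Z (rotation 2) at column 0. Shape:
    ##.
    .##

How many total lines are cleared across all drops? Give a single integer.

Answer: 0

Derivation:
Drop 1: O rot0 at col 4 lands with bottom-row=0; cleared 0 line(s) (total 0); column heights now [0 0 0 0 2 2], max=2
Drop 2: Z rot1 at col 2 lands with bottom-row=0; cleared 0 line(s) (total 0); column heights now [0 0 2 3 2 2], max=3
Drop 3: J rot3 at col 0 lands with bottom-row=0; cleared 0 line(s) (total 0); column heights now [1 3 2 3 2 2], max=3
Drop 4: Z rot3 at col 1 lands with bottom-row=3; cleared 0 line(s) (total 0); column heights now [1 5 6 3 2 2], max=6
Drop 5: L rot0 at col 2 lands with bottom-row=6; cleared 0 line(s) (total 0); column heights now [1 5 7 7 8 2], max=8
Drop 6: Z rot2 at col 0 lands with bottom-row=7; cleared 0 line(s) (total 0); column heights now [9 9 8 7 8 2], max=9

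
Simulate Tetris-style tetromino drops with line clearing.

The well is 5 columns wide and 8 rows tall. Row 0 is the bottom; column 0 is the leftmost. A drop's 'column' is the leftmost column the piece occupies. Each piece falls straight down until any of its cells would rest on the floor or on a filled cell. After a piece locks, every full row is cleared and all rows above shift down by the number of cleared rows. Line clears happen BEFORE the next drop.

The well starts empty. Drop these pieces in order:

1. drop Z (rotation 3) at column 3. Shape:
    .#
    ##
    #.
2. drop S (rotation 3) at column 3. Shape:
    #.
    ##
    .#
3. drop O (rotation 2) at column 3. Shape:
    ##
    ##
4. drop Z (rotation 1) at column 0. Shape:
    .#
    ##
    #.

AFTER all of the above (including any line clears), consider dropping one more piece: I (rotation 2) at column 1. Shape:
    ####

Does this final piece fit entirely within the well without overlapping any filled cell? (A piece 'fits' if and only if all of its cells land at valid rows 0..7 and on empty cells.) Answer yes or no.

Drop 1: Z rot3 at col 3 lands with bottom-row=0; cleared 0 line(s) (total 0); column heights now [0 0 0 2 3], max=3
Drop 2: S rot3 at col 3 lands with bottom-row=3; cleared 0 line(s) (total 0); column heights now [0 0 0 6 5], max=6
Drop 3: O rot2 at col 3 lands with bottom-row=6; cleared 0 line(s) (total 0); column heights now [0 0 0 8 8], max=8
Drop 4: Z rot1 at col 0 lands with bottom-row=0; cleared 0 line(s) (total 0); column heights now [2 3 0 8 8], max=8
Test piece I rot2 at col 1 (width 4): heights before test = [2 3 0 8 8]; fits = False

Answer: no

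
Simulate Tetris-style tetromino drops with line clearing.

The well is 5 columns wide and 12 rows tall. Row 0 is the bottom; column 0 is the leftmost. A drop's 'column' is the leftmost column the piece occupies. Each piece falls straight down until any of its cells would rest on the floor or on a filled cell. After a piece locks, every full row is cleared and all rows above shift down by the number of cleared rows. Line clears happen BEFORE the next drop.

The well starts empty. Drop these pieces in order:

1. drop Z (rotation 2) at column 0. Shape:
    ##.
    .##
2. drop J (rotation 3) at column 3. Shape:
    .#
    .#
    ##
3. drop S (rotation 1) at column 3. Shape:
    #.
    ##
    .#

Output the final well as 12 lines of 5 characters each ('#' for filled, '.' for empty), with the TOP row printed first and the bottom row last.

Answer: .....
.....
.....
.....
.....
.....
...#.
...##
....#
....#
##..#
.####

Derivation:
Drop 1: Z rot2 at col 0 lands with bottom-row=0; cleared 0 line(s) (total 0); column heights now [2 2 1 0 0], max=2
Drop 2: J rot3 at col 3 lands with bottom-row=0; cleared 0 line(s) (total 0); column heights now [2 2 1 1 3], max=3
Drop 3: S rot1 at col 3 lands with bottom-row=3; cleared 0 line(s) (total 0); column heights now [2 2 1 6 5], max=6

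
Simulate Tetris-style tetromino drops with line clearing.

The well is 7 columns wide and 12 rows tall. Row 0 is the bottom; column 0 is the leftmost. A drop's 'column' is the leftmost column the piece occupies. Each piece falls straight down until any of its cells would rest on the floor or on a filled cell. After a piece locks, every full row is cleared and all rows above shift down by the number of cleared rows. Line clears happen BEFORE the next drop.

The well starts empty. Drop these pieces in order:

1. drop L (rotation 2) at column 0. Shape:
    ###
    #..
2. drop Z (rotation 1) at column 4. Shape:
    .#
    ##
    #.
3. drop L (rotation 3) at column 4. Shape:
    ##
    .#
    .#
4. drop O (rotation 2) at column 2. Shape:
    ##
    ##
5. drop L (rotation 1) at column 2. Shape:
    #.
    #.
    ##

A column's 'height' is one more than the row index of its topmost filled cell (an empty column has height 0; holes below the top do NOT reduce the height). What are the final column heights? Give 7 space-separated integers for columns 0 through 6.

Answer: 2 2 7 5 6 6 0

Derivation:
Drop 1: L rot2 at col 0 lands with bottom-row=0; cleared 0 line(s) (total 0); column heights now [2 2 2 0 0 0 0], max=2
Drop 2: Z rot1 at col 4 lands with bottom-row=0; cleared 0 line(s) (total 0); column heights now [2 2 2 0 2 3 0], max=3
Drop 3: L rot3 at col 4 lands with bottom-row=3; cleared 0 line(s) (total 0); column heights now [2 2 2 0 6 6 0], max=6
Drop 4: O rot2 at col 2 lands with bottom-row=2; cleared 0 line(s) (total 0); column heights now [2 2 4 4 6 6 0], max=6
Drop 5: L rot1 at col 2 lands with bottom-row=4; cleared 0 line(s) (total 0); column heights now [2 2 7 5 6 6 0], max=7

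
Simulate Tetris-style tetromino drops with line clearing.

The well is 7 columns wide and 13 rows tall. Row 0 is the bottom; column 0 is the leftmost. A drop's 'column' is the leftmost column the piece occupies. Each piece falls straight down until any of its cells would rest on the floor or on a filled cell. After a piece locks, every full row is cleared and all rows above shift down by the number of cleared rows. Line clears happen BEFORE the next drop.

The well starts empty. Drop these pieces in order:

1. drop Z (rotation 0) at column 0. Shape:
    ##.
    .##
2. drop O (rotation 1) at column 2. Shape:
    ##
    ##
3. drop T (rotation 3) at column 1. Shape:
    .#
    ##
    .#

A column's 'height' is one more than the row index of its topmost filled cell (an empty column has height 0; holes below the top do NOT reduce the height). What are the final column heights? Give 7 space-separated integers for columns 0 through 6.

Answer: 2 5 6 3 0 0 0

Derivation:
Drop 1: Z rot0 at col 0 lands with bottom-row=0; cleared 0 line(s) (total 0); column heights now [2 2 1 0 0 0 0], max=2
Drop 2: O rot1 at col 2 lands with bottom-row=1; cleared 0 line(s) (total 0); column heights now [2 2 3 3 0 0 0], max=3
Drop 3: T rot3 at col 1 lands with bottom-row=3; cleared 0 line(s) (total 0); column heights now [2 5 6 3 0 0 0], max=6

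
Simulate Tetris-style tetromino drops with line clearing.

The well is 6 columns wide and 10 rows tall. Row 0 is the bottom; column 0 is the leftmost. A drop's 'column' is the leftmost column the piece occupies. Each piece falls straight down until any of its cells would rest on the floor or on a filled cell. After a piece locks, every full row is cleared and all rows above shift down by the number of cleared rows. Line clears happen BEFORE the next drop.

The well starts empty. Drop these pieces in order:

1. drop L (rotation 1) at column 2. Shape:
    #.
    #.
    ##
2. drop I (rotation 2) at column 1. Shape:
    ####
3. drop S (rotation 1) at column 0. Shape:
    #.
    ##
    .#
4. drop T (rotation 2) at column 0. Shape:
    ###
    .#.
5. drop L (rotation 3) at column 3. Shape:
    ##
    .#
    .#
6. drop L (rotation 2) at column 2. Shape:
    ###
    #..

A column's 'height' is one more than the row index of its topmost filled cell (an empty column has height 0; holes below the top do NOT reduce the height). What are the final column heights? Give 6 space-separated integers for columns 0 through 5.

Answer: 8 8 10 10 10 0

Derivation:
Drop 1: L rot1 at col 2 lands with bottom-row=0; cleared 0 line(s) (total 0); column heights now [0 0 3 1 0 0], max=3
Drop 2: I rot2 at col 1 lands with bottom-row=3; cleared 0 line(s) (total 0); column heights now [0 4 4 4 4 0], max=4
Drop 3: S rot1 at col 0 lands with bottom-row=4; cleared 0 line(s) (total 0); column heights now [7 6 4 4 4 0], max=7
Drop 4: T rot2 at col 0 lands with bottom-row=6; cleared 0 line(s) (total 0); column heights now [8 8 8 4 4 0], max=8
Drop 5: L rot3 at col 3 lands with bottom-row=4; cleared 0 line(s) (total 0); column heights now [8 8 8 7 7 0], max=8
Drop 6: L rot2 at col 2 lands with bottom-row=8; cleared 0 line(s) (total 0); column heights now [8 8 10 10 10 0], max=10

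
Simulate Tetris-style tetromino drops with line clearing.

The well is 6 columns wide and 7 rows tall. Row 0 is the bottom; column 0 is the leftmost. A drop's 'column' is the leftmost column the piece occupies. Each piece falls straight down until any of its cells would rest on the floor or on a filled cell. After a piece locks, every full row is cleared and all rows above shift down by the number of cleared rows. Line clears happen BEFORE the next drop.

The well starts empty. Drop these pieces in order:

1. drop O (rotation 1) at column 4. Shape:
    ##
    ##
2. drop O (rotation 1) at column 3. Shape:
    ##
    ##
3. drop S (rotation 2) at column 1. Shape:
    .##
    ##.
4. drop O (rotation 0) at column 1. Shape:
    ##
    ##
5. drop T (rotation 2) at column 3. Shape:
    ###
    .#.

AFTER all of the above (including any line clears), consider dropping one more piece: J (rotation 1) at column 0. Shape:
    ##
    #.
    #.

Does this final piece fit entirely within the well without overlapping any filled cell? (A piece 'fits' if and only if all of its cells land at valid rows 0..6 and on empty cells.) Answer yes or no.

Answer: no

Derivation:
Drop 1: O rot1 at col 4 lands with bottom-row=0; cleared 0 line(s) (total 0); column heights now [0 0 0 0 2 2], max=2
Drop 2: O rot1 at col 3 lands with bottom-row=2; cleared 0 line(s) (total 0); column heights now [0 0 0 4 4 2], max=4
Drop 3: S rot2 at col 1 lands with bottom-row=3; cleared 0 line(s) (total 0); column heights now [0 4 5 5 4 2], max=5
Drop 4: O rot0 at col 1 lands with bottom-row=5; cleared 0 line(s) (total 0); column heights now [0 7 7 5 4 2], max=7
Drop 5: T rot2 at col 3 lands with bottom-row=4; cleared 0 line(s) (total 0); column heights now [0 7 7 6 6 6], max=7
Test piece J rot1 at col 0 (width 2): heights before test = [0 7 7 6 6 6]; fits = False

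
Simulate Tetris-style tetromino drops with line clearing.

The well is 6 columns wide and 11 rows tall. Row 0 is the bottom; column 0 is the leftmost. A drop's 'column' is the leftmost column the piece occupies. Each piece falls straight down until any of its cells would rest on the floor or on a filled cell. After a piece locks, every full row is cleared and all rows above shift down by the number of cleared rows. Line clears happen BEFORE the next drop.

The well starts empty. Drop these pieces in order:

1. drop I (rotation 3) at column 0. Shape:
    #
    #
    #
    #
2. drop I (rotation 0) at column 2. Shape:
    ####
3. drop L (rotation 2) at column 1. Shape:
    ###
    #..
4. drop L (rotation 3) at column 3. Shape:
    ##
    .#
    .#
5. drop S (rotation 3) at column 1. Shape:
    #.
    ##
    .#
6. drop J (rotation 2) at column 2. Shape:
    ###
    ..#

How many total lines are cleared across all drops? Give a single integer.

Drop 1: I rot3 at col 0 lands with bottom-row=0; cleared 0 line(s) (total 0); column heights now [4 0 0 0 0 0], max=4
Drop 2: I rot0 at col 2 lands with bottom-row=0; cleared 0 line(s) (total 0); column heights now [4 0 1 1 1 1], max=4
Drop 3: L rot2 at col 1 lands with bottom-row=0; cleared 1 line(s) (total 1); column heights now [3 1 1 1 0 0], max=3
Drop 4: L rot3 at col 3 lands with bottom-row=0; cleared 0 line(s) (total 1); column heights now [3 1 1 3 3 0], max=3
Drop 5: S rot3 at col 1 lands with bottom-row=1; cleared 0 line(s) (total 1); column heights now [3 4 3 3 3 0], max=4
Drop 6: J rot2 at col 2 lands with bottom-row=3; cleared 0 line(s) (total 1); column heights now [3 4 5 5 5 0], max=5

Answer: 1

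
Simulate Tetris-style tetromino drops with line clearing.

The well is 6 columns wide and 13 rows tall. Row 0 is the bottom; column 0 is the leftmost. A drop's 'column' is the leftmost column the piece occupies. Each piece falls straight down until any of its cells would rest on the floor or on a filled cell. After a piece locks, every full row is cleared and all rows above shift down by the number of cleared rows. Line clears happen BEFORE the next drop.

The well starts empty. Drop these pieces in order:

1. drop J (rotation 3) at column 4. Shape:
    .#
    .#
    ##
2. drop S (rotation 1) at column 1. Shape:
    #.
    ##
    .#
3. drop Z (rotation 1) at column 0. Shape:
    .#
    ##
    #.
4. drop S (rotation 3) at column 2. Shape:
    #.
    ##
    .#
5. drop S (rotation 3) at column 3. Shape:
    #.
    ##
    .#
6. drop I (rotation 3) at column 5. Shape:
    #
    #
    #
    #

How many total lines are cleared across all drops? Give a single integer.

Answer: 2

Derivation:
Drop 1: J rot3 at col 4 lands with bottom-row=0; cleared 0 line(s) (total 0); column heights now [0 0 0 0 1 3], max=3
Drop 2: S rot1 at col 1 lands with bottom-row=0; cleared 0 line(s) (total 0); column heights now [0 3 2 0 1 3], max=3
Drop 3: Z rot1 at col 0 lands with bottom-row=2; cleared 0 line(s) (total 0); column heights now [4 5 2 0 1 3], max=5
Drop 4: S rot3 at col 2 lands with bottom-row=1; cleared 0 line(s) (total 0); column heights now [4 5 4 3 1 3], max=5
Drop 5: S rot3 at col 3 lands with bottom-row=2; cleared 1 line(s) (total 1); column heights now [3 4 3 4 3 2], max=4
Drop 6: I rot3 at col 5 lands with bottom-row=2; cleared 1 line(s) (total 2); column heights now [0 3 2 3 1 5], max=5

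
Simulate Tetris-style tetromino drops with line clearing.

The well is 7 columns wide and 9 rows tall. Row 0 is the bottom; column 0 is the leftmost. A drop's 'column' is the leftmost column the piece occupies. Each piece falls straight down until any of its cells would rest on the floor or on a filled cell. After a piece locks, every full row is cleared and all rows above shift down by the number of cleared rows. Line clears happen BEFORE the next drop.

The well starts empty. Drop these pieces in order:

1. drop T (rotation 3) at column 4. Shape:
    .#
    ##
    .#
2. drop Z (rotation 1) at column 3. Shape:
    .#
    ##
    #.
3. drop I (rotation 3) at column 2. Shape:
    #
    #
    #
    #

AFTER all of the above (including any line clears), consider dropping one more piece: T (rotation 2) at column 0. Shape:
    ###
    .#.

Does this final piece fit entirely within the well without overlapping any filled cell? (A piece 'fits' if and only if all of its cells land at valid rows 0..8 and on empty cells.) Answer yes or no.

Drop 1: T rot3 at col 4 lands with bottom-row=0; cleared 0 line(s) (total 0); column heights now [0 0 0 0 2 3 0], max=3
Drop 2: Z rot1 at col 3 lands with bottom-row=1; cleared 0 line(s) (total 0); column heights now [0 0 0 3 4 3 0], max=4
Drop 3: I rot3 at col 2 lands with bottom-row=0; cleared 0 line(s) (total 0); column heights now [0 0 4 3 4 3 0], max=4
Test piece T rot2 at col 0 (width 3): heights before test = [0 0 4 3 4 3 0]; fits = True

Answer: yes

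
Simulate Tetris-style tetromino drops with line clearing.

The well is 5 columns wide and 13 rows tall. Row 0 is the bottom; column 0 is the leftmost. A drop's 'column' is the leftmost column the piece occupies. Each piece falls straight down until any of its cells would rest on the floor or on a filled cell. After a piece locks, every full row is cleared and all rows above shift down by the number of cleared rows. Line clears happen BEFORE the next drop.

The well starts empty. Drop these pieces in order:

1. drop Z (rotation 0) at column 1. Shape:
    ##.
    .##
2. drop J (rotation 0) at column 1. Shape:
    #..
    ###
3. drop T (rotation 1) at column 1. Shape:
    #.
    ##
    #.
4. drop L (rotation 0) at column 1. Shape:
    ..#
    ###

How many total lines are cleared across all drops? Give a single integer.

Drop 1: Z rot0 at col 1 lands with bottom-row=0; cleared 0 line(s) (total 0); column heights now [0 2 2 1 0], max=2
Drop 2: J rot0 at col 1 lands with bottom-row=2; cleared 0 line(s) (total 0); column heights now [0 4 3 3 0], max=4
Drop 3: T rot1 at col 1 lands with bottom-row=4; cleared 0 line(s) (total 0); column heights now [0 7 6 3 0], max=7
Drop 4: L rot0 at col 1 lands with bottom-row=7; cleared 0 line(s) (total 0); column heights now [0 8 8 9 0], max=9

Answer: 0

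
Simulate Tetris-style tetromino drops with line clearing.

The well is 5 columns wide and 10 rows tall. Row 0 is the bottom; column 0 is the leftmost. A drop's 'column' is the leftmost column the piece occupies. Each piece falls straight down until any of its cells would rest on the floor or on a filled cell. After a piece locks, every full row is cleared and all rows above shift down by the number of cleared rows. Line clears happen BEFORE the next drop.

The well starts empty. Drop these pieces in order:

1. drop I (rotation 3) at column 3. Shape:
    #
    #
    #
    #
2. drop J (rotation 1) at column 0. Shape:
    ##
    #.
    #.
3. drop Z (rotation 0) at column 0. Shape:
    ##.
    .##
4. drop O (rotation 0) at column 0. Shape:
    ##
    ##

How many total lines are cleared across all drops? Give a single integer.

Answer: 0

Derivation:
Drop 1: I rot3 at col 3 lands with bottom-row=0; cleared 0 line(s) (total 0); column heights now [0 0 0 4 0], max=4
Drop 2: J rot1 at col 0 lands with bottom-row=0; cleared 0 line(s) (total 0); column heights now [3 3 0 4 0], max=4
Drop 3: Z rot0 at col 0 lands with bottom-row=3; cleared 0 line(s) (total 0); column heights now [5 5 4 4 0], max=5
Drop 4: O rot0 at col 0 lands with bottom-row=5; cleared 0 line(s) (total 0); column heights now [7 7 4 4 0], max=7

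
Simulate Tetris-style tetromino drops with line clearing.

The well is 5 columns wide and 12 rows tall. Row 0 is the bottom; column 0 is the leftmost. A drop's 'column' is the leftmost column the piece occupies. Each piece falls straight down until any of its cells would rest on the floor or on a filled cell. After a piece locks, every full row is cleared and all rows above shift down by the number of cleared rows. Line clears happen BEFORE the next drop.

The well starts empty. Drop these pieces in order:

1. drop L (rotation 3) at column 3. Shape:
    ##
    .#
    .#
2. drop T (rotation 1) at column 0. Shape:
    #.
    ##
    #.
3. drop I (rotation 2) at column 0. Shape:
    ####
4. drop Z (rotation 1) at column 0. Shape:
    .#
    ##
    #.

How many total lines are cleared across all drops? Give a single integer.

Answer: 0

Derivation:
Drop 1: L rot3 at col 3 lands with bottom-row=0; cleared 0 line(s) (total 0); column heights now [0 0 0 3 3], max=3
Drop 2: T rot1 at col 0 lands with bottom-row=0; cleared 0 line(s) (total 0); column heights now [3 2 0 3 3], max=3
Drop 3: I rot2 at col 0 lands with bottom-row=3; cleared 0 line(s) (total 0); column heights now [4 4 4 4 3], max=4
Drop 4: Z rot1 at col 0 lands with bottom-row=4; cleared 0 line(s) (total 0); column heights now [6 7 4 4 3], max=7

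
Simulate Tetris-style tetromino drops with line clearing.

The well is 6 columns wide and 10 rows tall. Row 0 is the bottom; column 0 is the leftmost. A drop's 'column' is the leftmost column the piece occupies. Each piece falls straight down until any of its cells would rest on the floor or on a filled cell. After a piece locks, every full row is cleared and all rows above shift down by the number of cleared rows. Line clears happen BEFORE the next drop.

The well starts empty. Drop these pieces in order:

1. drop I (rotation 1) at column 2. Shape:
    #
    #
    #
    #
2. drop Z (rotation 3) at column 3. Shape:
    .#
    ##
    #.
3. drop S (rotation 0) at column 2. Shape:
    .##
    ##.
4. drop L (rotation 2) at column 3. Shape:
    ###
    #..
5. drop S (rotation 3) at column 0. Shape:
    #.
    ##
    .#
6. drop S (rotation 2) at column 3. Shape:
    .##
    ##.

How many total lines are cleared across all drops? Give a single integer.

Drop 1: I rot1 at col 2 lands with bottom-row=0; cleared 0 line(s) (total 0); column heights now [0 0 4 0 0 0], max=4
Drop 2: Z rot3 at col 3 lands with bottom-row=0; cleared 0 line(s) (total 0); column heights now [0 0 4 2 3 0], max=4
Drop 3: S rot0 at col 2 lands with bottom-row=4; cleared 0 line(s) (total 0); column heights now [0 0 5 6 6 0], max=6
Drop 4: L rot2 at col 3 lands with bottom-row=6; cleared 0 line(s) (total 0); column heights now [0 0 5 8 8 8], max=8
Drop 5: S rot3 at col 0 lands with bottom-row=0; cleared 0 line(s) (total 0); column heights now [3 2 5 8 8 8], max=8
Drop 6: S rot2 at col 3 lands with bottom-row=8; cleared 0 line(s) (total 0); column heights now [3 2 5 9 10 10], max=10

Answer: 0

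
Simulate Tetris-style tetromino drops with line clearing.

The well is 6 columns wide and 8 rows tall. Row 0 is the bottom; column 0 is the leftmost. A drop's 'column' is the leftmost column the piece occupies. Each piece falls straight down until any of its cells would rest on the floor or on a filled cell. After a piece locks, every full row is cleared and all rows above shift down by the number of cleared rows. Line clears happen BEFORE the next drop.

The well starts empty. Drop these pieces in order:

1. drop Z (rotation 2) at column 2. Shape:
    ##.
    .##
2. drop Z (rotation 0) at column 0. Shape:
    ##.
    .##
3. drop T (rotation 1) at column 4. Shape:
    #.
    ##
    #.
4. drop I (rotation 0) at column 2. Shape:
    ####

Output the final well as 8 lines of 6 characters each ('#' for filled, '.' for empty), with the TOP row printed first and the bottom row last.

Answer: ......
......
......
..####
##..#.
.##.##
..###.
...##.

Derivation:
Drop 1: Z rot2 at col 2 lands with bottom-row=0; cleared 0 line(s) (total 0); column heights now [0 0 2 2 1 0], max=2
Drop 2: Z rot0 at col 0 lands with bottom-row=2; cleared 0 line(s) (total 0); column heights now [4 4 3 2 1 0], max=4
Drop 3: T rot1 at col 4 lands with bottom-row=1; cleared 0 line(s) (total 0); column heights now [4 4 3 2 4 3], max=4
Drop 4: I rot0 at col 2 lands with bottom-row=4; cleared 0 line(s) (total 0); column heights now [4 4 5 5 5 5], max=5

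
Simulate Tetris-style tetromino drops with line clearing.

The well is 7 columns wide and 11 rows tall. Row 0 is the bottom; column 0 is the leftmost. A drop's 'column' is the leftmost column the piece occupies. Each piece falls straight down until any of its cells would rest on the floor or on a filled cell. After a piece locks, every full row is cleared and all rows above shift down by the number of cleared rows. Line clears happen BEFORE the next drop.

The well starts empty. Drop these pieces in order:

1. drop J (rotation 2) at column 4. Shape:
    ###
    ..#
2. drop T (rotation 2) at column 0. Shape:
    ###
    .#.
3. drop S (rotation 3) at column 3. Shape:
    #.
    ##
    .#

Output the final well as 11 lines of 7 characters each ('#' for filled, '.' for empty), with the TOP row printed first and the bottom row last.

Answer: .......
.......
.......
.......
.......
.......
...#...
...##..
....#..
###.###
.#....#

Derivation:
Drop 1: J rot2 at col 4 lands with bottom-row=0; cleared 0 line(s) (total 0); column heights now [0 0 0 0 2 2 2], max=2
Drop 2: T rot2 at col 0 lands with bottom-row=0; cleared 0 line(s) (total 0); column heights now [2 2 2 0 2 2 2], max=2
Drop 3: S rot3 at col 3 lands with bottom-row=2; cleared 0 line(s) (total 0); column heights now [2 2 2 5 4 2 2], max=5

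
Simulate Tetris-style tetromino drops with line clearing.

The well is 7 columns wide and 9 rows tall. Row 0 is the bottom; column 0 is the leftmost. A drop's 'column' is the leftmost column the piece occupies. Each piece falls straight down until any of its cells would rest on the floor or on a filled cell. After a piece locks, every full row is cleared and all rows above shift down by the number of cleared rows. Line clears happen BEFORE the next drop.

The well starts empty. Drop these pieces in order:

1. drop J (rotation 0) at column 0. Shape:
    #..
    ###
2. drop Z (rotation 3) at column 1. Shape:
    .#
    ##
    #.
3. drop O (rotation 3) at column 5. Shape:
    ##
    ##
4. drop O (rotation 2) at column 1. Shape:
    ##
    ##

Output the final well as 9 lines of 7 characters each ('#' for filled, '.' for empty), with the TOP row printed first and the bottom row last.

Drop 1: J rot0 at col 0 lands with bottom-row=0; cleared 0 line(s) (total 0); column heights now [2 1 1 0 0 0 0], max=2
Drop 2: Z rot3 at col 1 lands with bottom-row=1; cleared 0 line(s) (total 0); column heights now [2 3 4 0 0 0 0], max=4
Drop 3: O rot3 at col 5 lands with bottom-row=0; cleared 0 line(s) (total 0); column heights now [2 3 4 0 0 2 2], max=4
Drop 4: O rot2 at col 1 lands with bottom-row=4; cleared 0 line(s) (total 0); column heights now [2 6 6 0 0 2 2], max=6

Answer: .......
.......
.......
.##....
.##....
..#....
.##....
##...##
###..##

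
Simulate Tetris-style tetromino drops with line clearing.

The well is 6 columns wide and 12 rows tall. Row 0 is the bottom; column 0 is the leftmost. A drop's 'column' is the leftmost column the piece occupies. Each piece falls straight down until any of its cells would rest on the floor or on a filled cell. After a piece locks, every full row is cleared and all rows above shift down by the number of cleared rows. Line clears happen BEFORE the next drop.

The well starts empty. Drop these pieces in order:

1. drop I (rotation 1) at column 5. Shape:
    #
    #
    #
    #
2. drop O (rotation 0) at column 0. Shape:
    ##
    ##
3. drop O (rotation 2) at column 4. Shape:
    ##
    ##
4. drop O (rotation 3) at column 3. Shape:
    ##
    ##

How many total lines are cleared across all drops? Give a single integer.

Drop 1: I rot1 at col 5 lands with bottom-row=0; cleared 0 line(s) (total 0); column heights now [0 0 0 0 0 4], max=4
Drop 2: O rot0 at col 0 lands with bottom-row=0; cleared 0 line(s) (total 0); column heights now [2 2 0 0 0 4], max=4
Drop 3: O rot2 at col 4 lands with bottom-row=4; cleared 0 line(s) (total 0); column heights now [2 2 0 0 6 6], max=6
Drop 4: O rot3 at col 3 lands with bottom-row=6; cleared 0 line(s) (total 0); column heights now [2 2 0 8 8 6], max=8

Answer: 0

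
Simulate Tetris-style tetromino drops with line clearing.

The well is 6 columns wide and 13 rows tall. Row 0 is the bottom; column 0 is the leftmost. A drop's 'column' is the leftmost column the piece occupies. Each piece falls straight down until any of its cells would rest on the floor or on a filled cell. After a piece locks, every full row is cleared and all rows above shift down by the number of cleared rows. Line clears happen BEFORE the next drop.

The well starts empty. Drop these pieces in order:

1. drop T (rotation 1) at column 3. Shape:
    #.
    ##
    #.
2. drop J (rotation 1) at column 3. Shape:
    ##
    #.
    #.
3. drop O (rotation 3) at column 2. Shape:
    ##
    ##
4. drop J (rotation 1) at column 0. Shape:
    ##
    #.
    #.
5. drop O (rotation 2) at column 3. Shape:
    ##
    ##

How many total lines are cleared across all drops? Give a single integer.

Answer: 0

Derivation:
Drop 1: T rot1 at col 3 lands with bottom-row=0; cleared 0 line(s) (total 0); column heights now [0 0 0 3 2 0], max=3
Drop 2: J rot1 at col 3 lands with bottom-row=3; cleared 0 line(s) (total 0); column heights now [0 0 0 6 6 0], max=6
Drop 3: O rot3 at col 2 lands with bottom-row=6; cleared 0 line(s) (total 0); column heights now [0 0 8 8 6 0], max=8
Drop 4: J rot1 at col 0 lands with bottom-row=0; cleared 0 line(s) (total 0); column heights now [3 3 8 8 6 0], max=8
Drop 5: O rot2 at col 3 lands with bottom-row=8; cleared 0 line(s) (total 0); column heights now [3 3 8 10 10 0], max=10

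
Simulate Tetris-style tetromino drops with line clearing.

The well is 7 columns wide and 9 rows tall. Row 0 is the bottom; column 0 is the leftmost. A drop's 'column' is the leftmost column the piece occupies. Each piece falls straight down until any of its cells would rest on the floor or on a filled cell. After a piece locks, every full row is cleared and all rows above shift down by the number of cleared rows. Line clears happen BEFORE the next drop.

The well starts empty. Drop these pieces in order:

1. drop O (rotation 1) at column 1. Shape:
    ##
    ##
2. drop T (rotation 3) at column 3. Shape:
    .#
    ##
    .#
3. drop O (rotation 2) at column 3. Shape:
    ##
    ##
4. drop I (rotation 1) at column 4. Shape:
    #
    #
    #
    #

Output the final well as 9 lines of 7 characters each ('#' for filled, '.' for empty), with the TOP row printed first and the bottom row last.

Answer: ....#..
....#..
....#..
....#..
...##..
...##..
....#..
.####..
.##.#..

Derivation:
Drop 1: O rot1 at col 1 lands with bottom-row=0; cleared 0 line(s) (total 0); column heights now [0 2 2 0 0 0 0], max=2
Drop 2: T rot3 at col 3 lands with bottom-row=0; cleared 0 line(s) (total 0); column heights now [0 2 2 2 3 0 0], max=3
Drop 3: O rot2 at col 3 lands with bottom-row=3; cleared 0 line(s) (total 0); column heights now [0 2 2 5 5 0 0], max=5
Drop 4: I rot1 at col 4 lands with bottom-row=5; cleared 0 line(s) (total 0); column heights now [0 2 2 5 9 0 0], max=9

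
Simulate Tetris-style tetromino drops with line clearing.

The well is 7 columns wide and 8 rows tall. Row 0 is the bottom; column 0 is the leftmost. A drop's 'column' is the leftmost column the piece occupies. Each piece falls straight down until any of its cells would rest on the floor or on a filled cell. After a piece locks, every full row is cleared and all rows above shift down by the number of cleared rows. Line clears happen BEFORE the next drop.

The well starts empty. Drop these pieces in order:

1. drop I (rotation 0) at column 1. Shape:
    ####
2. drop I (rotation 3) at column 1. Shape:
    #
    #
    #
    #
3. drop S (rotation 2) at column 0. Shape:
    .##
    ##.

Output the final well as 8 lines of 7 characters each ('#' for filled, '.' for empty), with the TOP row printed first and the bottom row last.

Drop 1: I rot0 at col 1 lands with bottom-row=0; cleared 0 line(s) (total 0); column heights now [0 1 1 1 1 0 0], max=1
Drop 2: I rot3 at col 1 lands with bottom-row=1; cleared 0 line(s) (total 0); column heights now [0 5 1 1 1 0 0], max=5
Drop 3: S rot2 at col 0 lands with bottom-row=5; cleared 0 line(s) (total 0); column heights now [6 7 7 1 1 0 0], max=7

Answer: .......
.##....
##.....
.#.....
.#.....
.#.....
.#.....
.####..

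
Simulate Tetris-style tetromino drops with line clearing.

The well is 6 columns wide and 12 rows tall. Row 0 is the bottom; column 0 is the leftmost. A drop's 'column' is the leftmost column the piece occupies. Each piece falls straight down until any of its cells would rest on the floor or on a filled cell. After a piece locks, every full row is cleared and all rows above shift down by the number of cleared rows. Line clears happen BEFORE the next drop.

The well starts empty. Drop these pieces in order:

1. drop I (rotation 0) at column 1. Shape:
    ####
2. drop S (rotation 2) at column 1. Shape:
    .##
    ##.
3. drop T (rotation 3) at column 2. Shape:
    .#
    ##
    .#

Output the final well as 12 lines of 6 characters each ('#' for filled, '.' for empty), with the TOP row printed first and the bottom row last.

Answer: ......
......
......
......
......
......
...#..
..##..
...#..
..##..
.##...
.####.

Derivation:
Drop 1: I rot0 at col 1 lands with bottom-row=0; cleared 0 line(s) (total 0); column heights now [0 1 1 1 1 0], max=1
Drop 2: S rot2 at col 1 lands with bottom-row=1; cleared 0 line(s) (total 0); column heights now [0 2 3 3 1 0], max=3
Drop 3: T rot3 at col 2 lands with bottom-row=3; cleared 0 line(s) (total 0); column heights now [0 2 5 6 1 0], max=6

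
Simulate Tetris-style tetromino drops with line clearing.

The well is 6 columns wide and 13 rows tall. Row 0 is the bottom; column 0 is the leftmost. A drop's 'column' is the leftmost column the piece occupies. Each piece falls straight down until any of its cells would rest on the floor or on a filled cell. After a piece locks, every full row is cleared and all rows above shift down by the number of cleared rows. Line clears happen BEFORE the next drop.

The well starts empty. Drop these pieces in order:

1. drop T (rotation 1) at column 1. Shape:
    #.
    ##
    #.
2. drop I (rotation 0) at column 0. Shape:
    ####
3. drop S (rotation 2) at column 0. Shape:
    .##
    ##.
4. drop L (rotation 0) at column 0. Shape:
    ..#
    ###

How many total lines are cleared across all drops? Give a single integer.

Drop 1: T rot1 at col 1 lands with bottom-row=0; cleared 0 line(s) (total 0); column heights now [0 3 2 0 0 0], max=3
Drop 2: I rot0 at col 0 lands with bottom-row=3; cleared 0 line(s) (total 0); column heights now [4 4 4 4 0 0], max=4
Drop 3: S rot2 at col 0 lands with bottom-row=4; cleared 0 line(s) (total 0); column heights now [5 6 6 4 0 0], max=6
Drop 4: L rot0 at col 0 lands with bottom-row=6; cleared 0 line(s) (total 0); column heights now [7 7 8 4 0 0], max=8

Answer: 0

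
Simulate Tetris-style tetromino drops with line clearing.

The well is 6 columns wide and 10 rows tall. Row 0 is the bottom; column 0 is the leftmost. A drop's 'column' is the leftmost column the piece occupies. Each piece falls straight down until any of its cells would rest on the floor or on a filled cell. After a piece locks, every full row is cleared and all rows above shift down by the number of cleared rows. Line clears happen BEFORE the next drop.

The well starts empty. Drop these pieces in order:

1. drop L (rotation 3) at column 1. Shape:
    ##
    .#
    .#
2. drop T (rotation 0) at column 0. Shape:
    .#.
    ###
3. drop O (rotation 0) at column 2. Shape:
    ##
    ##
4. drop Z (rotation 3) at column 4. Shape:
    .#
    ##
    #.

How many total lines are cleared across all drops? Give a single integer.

Answer: 0

Derivation:
Drop 1: L rot3 at col 1 lands with bottom-row=0; cleared 0 line(s) (total 0); column heights now [0 3 3 0 0 0], max=3
Drop 2: T rot0 at col 0 lands with bottom-row=3; cleared 0 line(s) (total 0); column heights now [4 5 4 0 0 0], max=5
Drop 3: O rot0 at col 2 lands with bottom-row=4; cleared 0 line(s) (total 0); column heights now [4 5 6 6 0 0], max=6
Drop 4: Z rot3 at col 4 lands with bottom-row=0; cleared 0 line(s) (total 0); column heights now [4 5 6 6 2 3], max=6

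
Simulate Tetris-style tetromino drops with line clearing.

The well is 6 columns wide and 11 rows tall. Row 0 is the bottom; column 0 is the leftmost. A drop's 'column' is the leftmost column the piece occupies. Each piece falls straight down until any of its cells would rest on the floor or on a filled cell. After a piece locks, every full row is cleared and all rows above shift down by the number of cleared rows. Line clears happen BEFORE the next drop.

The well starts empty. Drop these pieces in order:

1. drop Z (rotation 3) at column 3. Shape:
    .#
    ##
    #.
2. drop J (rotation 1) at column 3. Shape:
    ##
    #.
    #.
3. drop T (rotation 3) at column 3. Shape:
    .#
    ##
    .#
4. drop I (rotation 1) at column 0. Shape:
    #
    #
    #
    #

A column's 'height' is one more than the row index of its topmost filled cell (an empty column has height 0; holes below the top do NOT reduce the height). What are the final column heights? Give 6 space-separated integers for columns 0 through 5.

Answer: 4 0 0 7 8 0

Derivation:
Drop 1: Z rot3 at col 3 lands with bottom-row=0; cleared 0 line(s) (total 0); column heights now [0 0 0 2 3 0], max=3
Drop 2: J rot1 at col 3 lands with bottom-row=2; cleared 0 line(s) (total 0); column heights now [0 0 0 5 5 0], max=5
Drop 3: T rot3 at col 3 lands with bottom-row=5; cleared 0 line(s) (total 0); column heights now [0 0 0 7 8 0], max=8
Drop 4: I rot1 at col 0 lands with bottom-row=0; cleared 0 line(s) (total 0); column heights now [4 0 0 7 8 0], max=8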